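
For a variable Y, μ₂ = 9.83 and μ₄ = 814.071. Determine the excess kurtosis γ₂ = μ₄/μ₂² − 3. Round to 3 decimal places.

5.425

μ₂² = 9.83² = 96.62890
μ₄/μ₂² = 814.071 / 96.62890 = 8.42472
γ₂ = 8.42472 − 3 ≈ 5.425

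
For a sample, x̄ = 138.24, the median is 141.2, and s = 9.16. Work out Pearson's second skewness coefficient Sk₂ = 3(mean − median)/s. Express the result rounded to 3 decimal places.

-0.969

Sk₂ = 3(138.24 − 141.2) / 9.16 = 3 × -2.9600 / 9.16
    = -8.8800 / 9.16 ≈ -0.969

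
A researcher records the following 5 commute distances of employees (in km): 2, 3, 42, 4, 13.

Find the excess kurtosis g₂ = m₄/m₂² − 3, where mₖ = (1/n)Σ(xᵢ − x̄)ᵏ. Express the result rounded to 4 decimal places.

x̄ = 12.8000
Σ(xᵢ − x̄)² = 1142.8000 ⇒ m₂ = 228.56000
Σ(xᵢ − x̄)⁴ = 755820.4960 ⇒ m₄ = 151164.09920
m₂² = 52239.67360
g₂ = m₄/m₂² − 3 = 2.89366 − 3 ≈ -0.1063

-0.1063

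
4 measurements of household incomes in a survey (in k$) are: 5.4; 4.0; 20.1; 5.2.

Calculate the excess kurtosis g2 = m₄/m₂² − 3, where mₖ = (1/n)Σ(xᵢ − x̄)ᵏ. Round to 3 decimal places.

-0.683

x̄ = 8.6750
Σ(xᵢ − x̄)² = 175.1875 ⇒ m₂ = 43.79688
Σ(xᵢ − x̄)⁴ = 17776.7722 ⇒ m₄ = 4444.19304
m₂² = 1918.16626
g2 = m₄/m₂² − 3 = 2.31690 − 3 ≈ -0.683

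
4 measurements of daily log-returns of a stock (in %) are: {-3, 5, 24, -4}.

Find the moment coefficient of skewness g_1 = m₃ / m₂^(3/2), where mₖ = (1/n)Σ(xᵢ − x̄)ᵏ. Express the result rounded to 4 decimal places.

0.8565

x̄ = (-3 + 5 + 24 - 4) / 4 = 5.5000
deviations (xᵢ − x̄): -8.5000, -0.5000, 18.5000, -9.5000
Σ(xᵢ − x̄)² = 505.0000 ⇒ m₂ = 505.0000/4 = 126.25000
Σ(xᵢ − x̄)³ = 4860.0000 ⇒ m₃ = 4860.0000/4 = 1215.00000
m₂^(3/2) = 126.25000^(1.5) = 1418.55794
g_1 = m₃ / m₂^(3/2) = 1215.00000 / 1418.55794 ≈ 0.8565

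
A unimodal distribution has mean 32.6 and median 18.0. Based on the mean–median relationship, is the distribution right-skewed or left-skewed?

right-skewed

mean − median = 32.6 − 18.0 = 14.6
mean > median ⇒ the longer tail is on the right ⇒ right-skewed (positively skewed).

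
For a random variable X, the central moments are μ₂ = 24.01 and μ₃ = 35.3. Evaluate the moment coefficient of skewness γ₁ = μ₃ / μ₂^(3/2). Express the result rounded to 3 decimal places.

0.300

σ = √μ₂ = √24.01 = 4.90000
σ³ = μ₂^(3/2) = 117.64900
γ₁ = μ₃/σ³ = 35.3 / 117.64900 ≈ 0.300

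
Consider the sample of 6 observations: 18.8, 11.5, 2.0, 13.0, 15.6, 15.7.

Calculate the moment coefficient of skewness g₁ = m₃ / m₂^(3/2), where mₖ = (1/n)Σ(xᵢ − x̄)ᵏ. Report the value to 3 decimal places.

x̄ = (18.8 + 11.5 + 2.0 + 13.0 + 15.6 + 15.7) / 6 = 12.7667
deviations (xᵢ − x̄): 6.0333, -1.2667, -10.7667, 0.2333, 2.8333, 2.9333
Σ(xᵢ − x̄)² = 170.6133 ⇒ m₂ = 170.6133/6 = 28.43556
Σ(xᵢ − x̄)³ = -982.4984 ⇒ m₃ = -982.4984/6 = -163.74974
m₂^(3/2) = 28.43556^(1.5) = 151.63260
g₁ = m₃ / m₂^(3/2) = -163.74974 / 151.63260 ≈ -1.080

-1.080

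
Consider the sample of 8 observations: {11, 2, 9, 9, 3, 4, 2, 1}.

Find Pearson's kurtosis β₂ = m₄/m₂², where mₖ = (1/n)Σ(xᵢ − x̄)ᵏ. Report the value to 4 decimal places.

x̄ = 5.1250
Σ(xᵢ − x̄)² = 106.8750 ⇒ m₂ = 13.35938
Σ(xᵢ − x̄)⁴ = 2144.5254 ⇒ m₄ = 268.06567
m₂² = 178.47290
β₂ = m₄/m₂² = 268.06567 / 178.47290 ≈ 1.5020

1.5020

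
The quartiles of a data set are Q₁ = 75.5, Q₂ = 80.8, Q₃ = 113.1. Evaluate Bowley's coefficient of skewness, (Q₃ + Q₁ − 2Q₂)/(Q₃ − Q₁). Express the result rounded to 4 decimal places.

numerator: Q₃ + Q₁ − 2Q₂ = 113.1 + 75.5 − 2×80.8 = 27.0000
denominator: Q₃ − Q₁ = 113.1 − 75.5 = 37.6000
Bowley skewness = 27.0000 / 37.6000 ≈ 0.7181

0.7181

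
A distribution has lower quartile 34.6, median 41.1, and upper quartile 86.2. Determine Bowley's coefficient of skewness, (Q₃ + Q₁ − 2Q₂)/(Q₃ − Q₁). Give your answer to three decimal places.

numerator: Q₃ + Q₁ − 2Q₂ = 86.2 + 34.6 − 2×41.1 = 38.6000
denominator: Q₃ − Q₁ = 86.2 − 34.6 = 51.6000
Bowley skewness = 38.6000 / 51.6000 ≈ 0.748

0.748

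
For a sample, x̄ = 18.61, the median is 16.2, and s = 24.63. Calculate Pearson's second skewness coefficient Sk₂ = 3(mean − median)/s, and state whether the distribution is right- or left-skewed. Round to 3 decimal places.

Sk₂ = 3(18.61 − 16.2) / 24.63 = 3 × 2.4100 / 24.63
    = 7.2300 / 24.63 ≈ 0.294
Sk₂ > 0 ⇒ mean > median ⇒ right-skewed (positive skew).

0.294, right-skewed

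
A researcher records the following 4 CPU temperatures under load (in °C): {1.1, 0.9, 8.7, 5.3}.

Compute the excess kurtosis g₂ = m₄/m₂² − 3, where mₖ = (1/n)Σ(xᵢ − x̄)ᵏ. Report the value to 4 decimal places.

x̄ = 4.0000
Σ(xᵢ − x̄)² = 41.8000 ⇒ m₂ = 10.45000
Σ(xᵢ − x̄)⁴ = 653.9044 ⇒ m₄ = 163.47610
m₂² = 109.20250
g₂ = m₄/m₂² − 3 = 1.49700 − 3 ≈ -1.5030

-1.5030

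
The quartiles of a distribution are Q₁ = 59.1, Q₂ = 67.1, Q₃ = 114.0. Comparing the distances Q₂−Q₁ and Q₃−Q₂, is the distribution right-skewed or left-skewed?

right-skewed

Q₂ − Q₁ = 8.0;  Q₃ − Q₂ = 46.9
Q₃ − Q₂ > Q₂ − Q₁ ⇒ the upper half is more spread out ⇒ right-skewed.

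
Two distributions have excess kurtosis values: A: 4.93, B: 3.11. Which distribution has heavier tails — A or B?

A

Higher excess kurtosis ⇒ heavier tails relative to the normal distribution.
4.93 vs 3.11: the larger is 4.93, so A has heavier tails.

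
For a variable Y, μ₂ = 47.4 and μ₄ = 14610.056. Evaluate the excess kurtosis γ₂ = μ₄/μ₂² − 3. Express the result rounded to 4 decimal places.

μ₂² = 47.4² = 2246.76000
μ₄/μ₂² = 14610.056 / 2246.76000 = 6.50272
γ₂ = 6.50272 − 3 ≈ 3.5027

3.5027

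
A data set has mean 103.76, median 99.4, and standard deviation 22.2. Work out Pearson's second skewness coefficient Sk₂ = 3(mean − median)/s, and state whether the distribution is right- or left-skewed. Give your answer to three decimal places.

0.589, right-skewed

Sk₂ = 3(103.76 − 99.4) / 22.2 = 3 × 4.3600 / 22.2
    = 13.0800 / 22.2 ≈ 0.589
Sk₂ > 0 ⇒ mean > median ⇒ right-skewed (positive skew).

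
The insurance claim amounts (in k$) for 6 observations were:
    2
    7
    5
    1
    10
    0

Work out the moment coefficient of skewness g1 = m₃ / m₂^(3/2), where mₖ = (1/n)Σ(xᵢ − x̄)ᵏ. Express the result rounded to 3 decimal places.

0.407

x̄ = (2 + 7 + 5 + 1 + 10 + 0) / 6 = 4.1667
deviations (xᵢ − x̄): -2.1667, 2.8333, 0.8333, -3.1667, 5.8333, -4.1667
Σ(xᵢ − x̄)² = 74.8333 ⇒ m₂ = 74.8333/6 = 12.47222
Σ(xᵢ − x̄)³ = 107.5556 ⇒ m₃ = 107.5556/6 = 17.92593
m₂^(3/2) = 12.47222^(1.5) = 44.04694
g1 = m₃ / m₂^(3/2) = 17.92593 / 44.04694 ≈ 0.407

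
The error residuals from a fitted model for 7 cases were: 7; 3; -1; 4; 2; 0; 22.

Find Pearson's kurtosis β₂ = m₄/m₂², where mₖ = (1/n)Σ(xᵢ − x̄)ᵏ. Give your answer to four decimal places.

x̄ = 5.2857
Σ(xᵢ − x̄)² = 367.4286 ⇒ m₂ = 52.48980
Σ(xᵢ − x̄)⁴ = 80542.9621 ⇒ m₄ = 11506.13744
m₂² = 2755.17868
β₂ = m₄/m₂² = 11506.13744 / 2755.17868 ≈ 4.1762

4.1762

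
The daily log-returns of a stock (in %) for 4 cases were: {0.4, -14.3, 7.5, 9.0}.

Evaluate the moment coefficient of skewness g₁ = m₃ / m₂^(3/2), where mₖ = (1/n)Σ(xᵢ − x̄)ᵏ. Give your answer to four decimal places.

x̄ = (0.4 - 14.3 + 7.5 + 9.0) / 4 = 0.6500
deviations (xᵢ − x̄): -0.2500, -14.9500, 6.8500, 8.3500
Σ(xᵢ − x̄)² = 340.2100 ⇒ m₂ = 340.2100/4 = 85.05250
Σ(xᵢ − x̄)³ = -2437.7760 ⇒ m₃ = -2437.7760/4 = -609.44400
m₂^(3/2) = 85.05250^(1.5) = 784.38743
g₁ = m₃ / m₂^(3/2) = -609.44400 / 784.38743 ≈ -0.7770

-0.7770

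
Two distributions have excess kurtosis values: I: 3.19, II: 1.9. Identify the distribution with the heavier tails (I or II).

Higher excess kurtosis ⇒ heavier tails relative to the normal distribution.
3.19 vs 1.9: the larger is 3.19, so I has heavier tails.

I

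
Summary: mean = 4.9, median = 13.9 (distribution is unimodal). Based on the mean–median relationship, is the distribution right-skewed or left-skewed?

mean − median = 4.9 − 13.9 = -9.0
mean < median ⇒ the longer tail is on the left ⇒ left-skewed (negatively skewed).

left-skewed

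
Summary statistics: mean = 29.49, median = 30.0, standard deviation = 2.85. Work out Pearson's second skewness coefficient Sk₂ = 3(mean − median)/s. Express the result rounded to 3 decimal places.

-0.537

Sk₂ = 3(29.49 − 30.0) / 2.85 = 3 × -0.5100 / 2.85
    = -1.5300 / 2.85 ≈ -0.537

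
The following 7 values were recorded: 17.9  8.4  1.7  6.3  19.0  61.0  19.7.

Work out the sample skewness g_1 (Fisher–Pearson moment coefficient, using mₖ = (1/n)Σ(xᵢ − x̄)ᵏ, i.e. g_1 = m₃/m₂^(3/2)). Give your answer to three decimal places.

1.513

x̄ = (17.9 + 8.4 + 1.7 + 6.3 + 19.0 + 61.0 + 19.7) / 7 = 19.1429
deviations (xᵢ − x̄): -1.2429, -10.7429, -17.4429, -12.8429, -0.1429, 41.8571, 0.5571
Σ(xᵢ − x̄)² = 2338.4971 ⇒ m₂ = 2338.4971/7 = 334.07102
Σ(xᵢ − x̄)³ = 64667.6625 ⇒ m₃ = 64667.6625/7 = 9238.23750
m₂^(3/2) = 334.07102^(1.5) = 6106.01976
g_1 = m₃ / m₂^(3/2) = 9238.23750 / 6106.01976 ≈ 1.513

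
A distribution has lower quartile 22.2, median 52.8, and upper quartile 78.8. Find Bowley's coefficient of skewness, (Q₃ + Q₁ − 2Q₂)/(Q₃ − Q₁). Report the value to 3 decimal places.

numerator: Q₃ + Q₁ − 2Q₂ = 78.8 + 22.2 − 2×52.8 = -4.6000
denominator: Q₃ − Q₁ = 78.8 − 22.2 = 56.6000
Bowley skewness = -4.6000 / 56.6000 ≈ -0.081

-0.081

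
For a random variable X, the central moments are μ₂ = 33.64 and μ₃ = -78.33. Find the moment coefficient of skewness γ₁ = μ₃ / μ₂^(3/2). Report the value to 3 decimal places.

-0.401

σ = √μ₂ = √33.64 = 5.80000
σ³ = μ₂^(3/2) = 195.11200
γ₁ = μ₃/σ³ = -78.33 / 195.11200 ≈ -0.401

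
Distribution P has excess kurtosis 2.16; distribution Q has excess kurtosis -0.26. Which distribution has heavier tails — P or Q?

Higher excess kurtosis ⇒ heavier tails relative to the normal distribution.
2.16 vs -0.26: the larger is 2.16, so P has heavier tails. (P is leptokurtic — heavier-than-normal tails; the other is platykurtic.)

P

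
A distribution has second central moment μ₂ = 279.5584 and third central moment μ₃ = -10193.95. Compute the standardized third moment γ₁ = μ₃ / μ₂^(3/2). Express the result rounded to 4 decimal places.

σ = √μ₂ = √279.5584 = 16.72000
σ³ = μ₂^(3/2) = 4674.21645
γ₁ = μ₃/σ³ = -10193.95 / 4674.21645 ≈ -2.1809

-2.1809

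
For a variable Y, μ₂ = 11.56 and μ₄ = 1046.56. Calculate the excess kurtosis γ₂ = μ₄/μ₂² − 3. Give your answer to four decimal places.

μ₂² = 11.56² = 133.63360
μ₄/μ₂² = 1046.56 / 133.63360 = 7.83156
γ₂ = 7.83156 − 3 ≈ 4.8316

4.8316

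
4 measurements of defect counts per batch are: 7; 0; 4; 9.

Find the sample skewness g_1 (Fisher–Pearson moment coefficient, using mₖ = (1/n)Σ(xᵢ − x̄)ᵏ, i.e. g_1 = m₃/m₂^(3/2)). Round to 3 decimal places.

-0.346

x̄ = (7 + 0 + 4 + 9) / 4 = 5.0000
deviations (xᵢ − x̄): 2.0000, -5.0000, -1.0000, 4.0000
Σ(xᵢ − x̄)² = 46.0000 ⇒ m₂ = 46.0000/4 = 11.50000
Σ(xᵢ − x̄)³ = -54.0000 ⇒ m₃ = -54.0000/4 = -13.50000
m₂^(3/2) = 11.50000^(1.5) = 38.99840
g_1 = m₃ / m₂^(3/2) = -13.50000 / 38.99840 ≈ -0.346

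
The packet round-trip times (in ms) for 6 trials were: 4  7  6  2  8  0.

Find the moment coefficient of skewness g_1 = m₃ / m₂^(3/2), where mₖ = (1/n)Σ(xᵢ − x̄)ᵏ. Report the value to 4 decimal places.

-0.3367

x̄ = (4 + 7 + 6 + 2 + 8 + 0) / 6 = 4.5000
deviations (xᵢ − x̄): -0.5000, 2.5000, 1.5000, -2.5000, 3.5000, -4.5000
Σ(xᵢ − x̄)² = 47.5000 ⇒ m₂ = 47.5000/6 = 7.91667
Σ(xᵢ − x̄)³ = -45.0000 ⇒ m₃ = -45.0000/6 = -7.50000
m₂^(3/2) = 7.91667^(1.5) = 22.27479
g_1 = m₃ / m₂^(3/2) = -7.50000 / 22.27479 ≈ -0.3367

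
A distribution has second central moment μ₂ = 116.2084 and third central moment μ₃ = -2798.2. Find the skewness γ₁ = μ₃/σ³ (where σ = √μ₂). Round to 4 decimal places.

σ = √μ₂ = √116.2084 = 10.78000
σ³ = μ₂^(3/2) = 1252.72655
γ₁ = μ₃/σ³ = -2798.2 / 1252.72655 ≈ -2.2337

-2.2337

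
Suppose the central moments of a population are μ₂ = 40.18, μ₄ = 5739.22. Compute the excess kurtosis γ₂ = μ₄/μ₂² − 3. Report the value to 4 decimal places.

0.5549

μ₂² = 40.18² = 1614.43240
μ₄/μ₂² = 5739.22 / 1614.43240 = 3.55495
γ₂ = 3.55495 − 3 ≈ 0.5549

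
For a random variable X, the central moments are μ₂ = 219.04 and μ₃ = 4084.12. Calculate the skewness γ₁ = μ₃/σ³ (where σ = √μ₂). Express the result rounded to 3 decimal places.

σ = √μ₂ = √219.04 = 14.80000
σ³ = μ₂^(3/2) = 3241.79200
γ₁ = μ₃/σ³ = 4084.12 / 3241.79200 ≈ 1.260

1.260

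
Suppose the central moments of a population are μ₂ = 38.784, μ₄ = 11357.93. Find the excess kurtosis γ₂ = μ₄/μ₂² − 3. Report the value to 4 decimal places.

μ₂² = 38.784² = 1504.19866
μ₄/μ₂² = 11357.93 / 1504.19866 = 7.55082
γ₂ = 7.55082 − 3 ≈ 4.5508

4.5508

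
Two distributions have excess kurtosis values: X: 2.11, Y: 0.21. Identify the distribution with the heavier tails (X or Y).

X

Higher excess kurtosis ⇒ heavier tails relative to the normal distribution.
2.11 vs 0.21: the larger is 2.11, so X has heavier tails.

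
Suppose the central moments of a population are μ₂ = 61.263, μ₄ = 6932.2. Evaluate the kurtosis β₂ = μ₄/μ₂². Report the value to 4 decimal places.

μ₂² = 61.263² = 3753.15517
μ₄/μ₂² = 6932.2 / 3753.15517 = 1.84703
β₂ ≈ 1.8470

1.8470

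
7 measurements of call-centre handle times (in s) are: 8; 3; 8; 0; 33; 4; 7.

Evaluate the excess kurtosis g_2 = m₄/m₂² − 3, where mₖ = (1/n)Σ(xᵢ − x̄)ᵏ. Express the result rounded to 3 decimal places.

1.544

x̄ = 9.0000
Σ(xᵢ − x̄)² = 724.0000 ⇒ m₂ = 103.42857
Σ(xᵢ − x̄)⁴ = 340276.0000 ⇒ m₄ = 48610.85714
m₂² = 10697.46939
g_2 = m₄/m₂² − 3 = 4.54415 − 3 ≈ 1.544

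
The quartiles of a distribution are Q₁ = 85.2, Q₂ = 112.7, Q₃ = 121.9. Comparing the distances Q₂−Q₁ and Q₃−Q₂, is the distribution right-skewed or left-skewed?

left-skewed

Q₂ − Q₁ = 27.5;  Q₃ − Q₂ = 9.2
Q₂ − Q₁ > Q₃ − Q₂ ⇒ the lower half is more spread out ⇒ left-skewed.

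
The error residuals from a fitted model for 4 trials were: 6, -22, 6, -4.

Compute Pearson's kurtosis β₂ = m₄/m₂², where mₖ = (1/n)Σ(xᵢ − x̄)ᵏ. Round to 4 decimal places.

x̄ = -3.5000
Σ(xᵢ − x̄)² = 523.0000 ⇒ m₂ = 130.75000
Σ(xᵢ − x̄)⁴ = 133425.2500 ⇒ m₄ = 33356.31250
m₂² = 17095.56250
β₂ = m₄/m₂² = 33356.31250 / 17095.56250 ≈ 1.9512

1.9512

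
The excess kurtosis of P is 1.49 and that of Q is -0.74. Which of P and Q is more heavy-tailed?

Higher excess kurtosis ⇒ heavier tails relative to the normal distribution.
1.49 vs -0.74: the larger is 1.49, so P has heavier tails. (P is leptokurtic — heavier-than-normal tails; the other is platykurtic.)

P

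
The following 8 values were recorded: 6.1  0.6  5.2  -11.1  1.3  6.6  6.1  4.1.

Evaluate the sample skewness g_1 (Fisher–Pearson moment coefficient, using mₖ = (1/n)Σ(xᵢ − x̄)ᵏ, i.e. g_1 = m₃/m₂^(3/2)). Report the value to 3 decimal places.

-1.677

x̄ = (6.1 + 0.6 + 5.2 - 11.1 + 1.3 + 6.6 + 6.1 + 4.1) / 8 = 2.3625
deviations (xᵢ − x̄): 3.7375, -1.7625, 2.8375, -13.4625, -1.0625, 4.2375, 3.7375, 1.7375
Σ(xᵢ − x̄)² = 242.4387 ⇒ m₂ = 242.4387/8 = 30.30484
Σ(xᵢ − x̄)³ = -2238.0042 ⇒ m₃ = -2238.0042/8 = -279.75053
m₂^(3/2) = 30.30484^(1.5) = 166.82767
g_1 = m₃ / m₂^(3/2) = -279.75053 / 166.82767 ≈ -1.677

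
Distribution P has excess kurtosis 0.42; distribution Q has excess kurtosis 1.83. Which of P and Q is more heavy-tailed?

Higher excess kurtosis ⇒ heavier tails relative to the normal distribution.
0.42 vs 1.83: the larger is 1.83, so Q has heavier tails.

Q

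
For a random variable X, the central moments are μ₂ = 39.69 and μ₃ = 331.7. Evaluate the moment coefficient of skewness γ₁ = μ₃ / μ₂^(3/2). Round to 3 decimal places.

σ = √μ₂ = √39.69 = 6.30000
σ³ = μ₂^(3/2) = 250.04700
γ₁ = μ₃/σ³ = 331.7 / 250.04700 ≈ 1.327

1.327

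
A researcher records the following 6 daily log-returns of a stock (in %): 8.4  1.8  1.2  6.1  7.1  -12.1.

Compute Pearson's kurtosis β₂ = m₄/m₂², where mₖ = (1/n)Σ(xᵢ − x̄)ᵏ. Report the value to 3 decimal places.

x̄ = 2.0833
Σ(xᵢ − x̄)² = 283.2283 ⇒ m₂ = 47.20472
Σ(xᵢ − x̄)⁴ = 42954.4555 ⇒ m₄ = 7159.07591
m₂² = 2228.28580
β₂ = m₄/m₂² = 7159.07591 / 2228.28580 ≈ 3.213

3.213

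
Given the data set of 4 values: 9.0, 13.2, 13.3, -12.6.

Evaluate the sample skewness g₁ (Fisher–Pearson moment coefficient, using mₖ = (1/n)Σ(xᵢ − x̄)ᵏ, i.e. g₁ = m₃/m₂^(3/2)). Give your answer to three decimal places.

x̄ = (9.0 + 13.2 + 13.3 - 12.6) / 4 = 5.7250
deviations (xᵢ − x̄): 3.2750, 7.4750, 7.5750, -18.3250
Σ(xᵢ − x̄)² = 459.7875 ⇒ m₂ = 459.7875/4 = 114.94688
Σ(xᵢ − x̄)³ = -5266.1831 ⇒ m₃ = -5266.1831/4 = -1316.54578
m₂^(3/2) = 114.94688^(1.5) = 1232.38315
g₁ = m₃ / m₂^(3/2) = -1316.54578 / 1232.38315 ≈ -1.068

-1.068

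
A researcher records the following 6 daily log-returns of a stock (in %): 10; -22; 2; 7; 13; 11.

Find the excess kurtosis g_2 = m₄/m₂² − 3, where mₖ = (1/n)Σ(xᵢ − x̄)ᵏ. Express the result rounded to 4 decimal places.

x̄ = 3.5000
Σ(xᵢ − x̄)² = 853.5000 ⇒ m₂ = 142.25000
Σ(xᵢ − x̄)⁴ = 436074.3750 ⇒ m₄ = 72679.06250
m₂² = 20235.06250
g_2 = m₄/m₂² − 3 = 3.59174 − 3 ≈ 0.5917

0.5917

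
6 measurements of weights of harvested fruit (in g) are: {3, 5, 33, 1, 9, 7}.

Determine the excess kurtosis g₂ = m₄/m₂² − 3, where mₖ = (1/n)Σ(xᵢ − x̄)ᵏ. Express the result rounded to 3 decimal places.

0.801

x̄ = 9.6667
Σ(xᵢ − x̄)² = 693.3333 ⇒ m₂ = 115.55556
Σ(xᵢ − x̄)⁴ = 304561.7778 ⇒ m₄ = 50760.29630
m₂² = 13353.08642
g₂ = m₄/m₂² − 3 = 3.80139 − 3 ≈ 0.801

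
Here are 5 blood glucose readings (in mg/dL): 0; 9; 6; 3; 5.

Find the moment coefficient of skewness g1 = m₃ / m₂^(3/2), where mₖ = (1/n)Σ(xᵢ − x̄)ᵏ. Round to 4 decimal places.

-0.0989

x̄ = (0 + 9 + 6 + 3 + 5) / 5 = 4.6000
deviations (xᵢ − x̄): -4.6000, 4.4000, 1.4000, -1.6000, 0.4000
Σ(xᵢ − x̄)² = 45.2000 ⇒ m₂ = 45.2000/5 = 9.04000
Σ(xᵢ − x̄)³ = -13.4400 ⇒ m₃ = -13.4400/5 = -2.68800
m₂^(3/2) = 9.04000^(1.5) = 27.18020
g1 = m₃ / m₂^(3/2) = -2.68800 / 27.18020 ≈ -0.0989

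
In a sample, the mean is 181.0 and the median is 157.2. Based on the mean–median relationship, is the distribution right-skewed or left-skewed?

mean − median = 181.0 − 157.2 = 23.8
mean > median ⇒ the longer tail is on the right ⇒ right-skewed (positively skewed).

right-skewed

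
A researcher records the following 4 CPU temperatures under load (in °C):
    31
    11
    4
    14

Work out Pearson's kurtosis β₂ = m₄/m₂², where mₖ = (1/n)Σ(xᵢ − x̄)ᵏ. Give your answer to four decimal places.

2.0726

x̄ = 15.0000
Σ(xᵢ − x̄)² = 394.0000 ⇒ m₂ = 98.50000
Σ(xᵢ − x̄)⁴ = 80434.0000 ⇒ m₄ = 20108.50000
m₂² = 9702.25000
β₂ = m₄/m₂² = 20108.50000 / 9702.25000 ≈ 2.0726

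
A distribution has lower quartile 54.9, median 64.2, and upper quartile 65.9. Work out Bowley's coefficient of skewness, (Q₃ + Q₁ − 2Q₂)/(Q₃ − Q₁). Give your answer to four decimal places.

numerator: Q₃ + Q₁ − 2Q₂ = 65.9 + 54.9 − 2×64.2 = -7.6000
denominator: Q₃ − Q₁ = 65.9 − 54.9 = 11.0000
Bowley skewness = -7.6000 / 11.0000 ≈ -0.6909

-0.6909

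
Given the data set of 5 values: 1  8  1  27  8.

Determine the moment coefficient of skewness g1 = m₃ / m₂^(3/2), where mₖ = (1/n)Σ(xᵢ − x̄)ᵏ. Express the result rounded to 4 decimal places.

1.1109

x̄ = (1 + 8 + 1 + 27 + 8) / 5 = 9.0000
deviations (xᵢ − x̄): -8.0000, -1.0000, -8.0000, 18.0000, -1.0000
Σ(xᵢ − x̄)² = 454.0000 ⇒ m₂ = 454.0000/5 = 90.80000
Σ(xᵢ − x̄)³ = 4806.0000 ⇒ m₃ = 4806.0000/5 = 961.20000
m₂^(3/2) = 90.80000^(1.5) = 865.22443
g1 = m₃ / m₂^(3/2) = 961.20000 / 865.22443 ≈ 1.1109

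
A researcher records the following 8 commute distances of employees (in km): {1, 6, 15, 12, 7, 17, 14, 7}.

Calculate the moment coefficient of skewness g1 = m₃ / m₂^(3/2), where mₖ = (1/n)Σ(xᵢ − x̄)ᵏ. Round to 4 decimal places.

x̄ = (1 + 6 + 15 + 12 + 7 + 17 + 14 + 7) / 8 = 9.8750
deviations (xᵢ − x̄): -8.8750, -3.8750, 5.1250, 2.1250, -2.8750, 7.1250, 4.1250, -2.8750
Σ(xᵢ − x̄)² = 208.8750 ⇒ m₂ = 208.8750/8 = 26.10938
Σ(xᵢ − x̄)³ = -228.6563 ⇒ m₃ = -228.6563/8 = -28.58203
m₂^(3/2) = 26.10938^(1.5) = 133.41194
g1 = m₃ / m₂^(3/2) = -28.58203 / 133.41194 ≈ -0.2142

-0.2142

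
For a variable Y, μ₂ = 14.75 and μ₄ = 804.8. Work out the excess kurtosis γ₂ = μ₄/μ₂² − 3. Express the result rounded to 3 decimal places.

0.699

μ₂² = 14.75² = 217.56250
μ₄/μ₂² = 804.8 / 217.56250 = 3.69917
γ₂ = 3.69917 − 3 ≈ 0.699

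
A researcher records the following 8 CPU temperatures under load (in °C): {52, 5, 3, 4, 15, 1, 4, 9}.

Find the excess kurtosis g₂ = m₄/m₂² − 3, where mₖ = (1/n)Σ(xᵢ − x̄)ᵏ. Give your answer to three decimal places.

x̄ = 11.6250
Σ(xᵢ − x̄)² = 1995.8750 ⇒ m₂ = 249.48438
Σ(xᵢ − x̄)⁴ = 2684500.9941 ⇒ m₄ = 335562.62427
m₂² = 62242.45337
g₂ = m₄/m₂² − 3 = 5.39122 − 3 ≈ 2.391

2.391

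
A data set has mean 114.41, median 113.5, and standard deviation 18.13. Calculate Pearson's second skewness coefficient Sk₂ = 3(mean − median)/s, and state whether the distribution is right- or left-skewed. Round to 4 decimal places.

Sk₂ = 3(114.41 − 113.5) / 18.13 = 3 × 0.9100 / 18.13
    = 2.7300 / 18.13 ≈ 0.1506
Sk₂ > 0 ⇒ mean > median ⇒ right-skewed (positive skew).

0.1506, right-skewed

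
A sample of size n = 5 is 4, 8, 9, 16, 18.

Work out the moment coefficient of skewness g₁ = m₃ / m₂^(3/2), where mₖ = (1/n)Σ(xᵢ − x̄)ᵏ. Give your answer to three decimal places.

x̄ = (4 + 8 + 9 + 16 + 18) / 5 = 11.0000
deviations (xᵢ − x̄): -7.0000, -3.0000, -2.0000, 5.0000, 7.0000
Σ(xᵢ − x̄)² = 136.0000 ⇒ m₂ = 136.0000/5 = 27.20000
Σ(xᵢ − x̄)³ = 90.0000 ⇒ m₃ = 90.0000/5 = 18.00000
m₂^(3/2) = 27.20000^(1.5) = 141.85784
g₁ = m₃ / m₂^(3/2) = 18.00000 / 141.85784 ≈ 0.127

0.127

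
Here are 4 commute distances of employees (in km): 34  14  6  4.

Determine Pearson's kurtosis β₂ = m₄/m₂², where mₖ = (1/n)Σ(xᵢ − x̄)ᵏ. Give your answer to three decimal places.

x̄ = 14.5000
Σ(xᵢ − x̄)² = 563.0000 ⇒ m₂ = 140.75000
Σ(xᵢ − x̄)⁴ = 161965.2500 ⇒ m₄ = 40491.31250
m₂² = 19810.56250
β₂ = m₄/m₂² = 40491.31250 / 19810.56250 ≈ 2.044

2.044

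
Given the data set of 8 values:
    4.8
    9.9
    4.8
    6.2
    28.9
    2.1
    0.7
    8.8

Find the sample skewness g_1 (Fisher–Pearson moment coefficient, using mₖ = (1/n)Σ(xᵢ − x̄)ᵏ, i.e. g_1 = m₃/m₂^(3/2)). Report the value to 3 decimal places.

x̄ = (4.8 + 9.9 + 4.8 + 6.2 + 28.9 + 2.1 + 0.7 + 8.8) / 8 = 8.2750
deviations (xᵢ − x̄): -3.4750, 1.6250, -3.4750, -2.0750, 20.6250, -6.1750, -7.5750, 0.5250
Σ(xᵢ − x̄)² = 552.2750 ⇒ m₂ = 552.2750/8 = 69.03438
Σ(xᵢ − x̄)³ = 8015.1428 ⇒ m₃ = 8015.1428/8 = 1001.89284
m₂^(3/2) = 69.03438^(1.5) = 573.58541
g_1 = m₃ / m₂^(3/2) = 1001.89284 / 573.58541 ≈ 1.747

1.747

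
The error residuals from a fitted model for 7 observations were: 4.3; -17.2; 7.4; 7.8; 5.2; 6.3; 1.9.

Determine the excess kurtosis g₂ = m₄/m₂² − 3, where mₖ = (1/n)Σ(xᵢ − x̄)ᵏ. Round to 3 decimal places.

x̄ = 2.2429
Σ(xᵢ − x̄)² = 465.0571 ⇒ m₂ = 66.43673
Σ(xᵢ − x̄)⁴ = 144929.0477 ⇒ m₄ = 20704.14967
m₂² = 4413.83972
g₂ = m₄/m₂² − 3 = 4.69073 − 3 ≈ 1.691

1.691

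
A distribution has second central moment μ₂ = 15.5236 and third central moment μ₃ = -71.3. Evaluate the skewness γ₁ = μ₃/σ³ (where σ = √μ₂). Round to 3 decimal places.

-1.166

σ = √μ₂ = √15.5236 = 3.94000
σ³ = μ₂^(3/2) = 61.16298
γ₁ = μ₃/σ³ = -71.3 / 61.16298 ≈ -1.166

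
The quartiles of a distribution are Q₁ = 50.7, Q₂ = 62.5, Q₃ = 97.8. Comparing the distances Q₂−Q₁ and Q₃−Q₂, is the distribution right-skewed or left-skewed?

right-skewed

Q₂ − Q₁ = 11.8;  Q₃ − Q₂ = 35.3
Q₃ − Q₂ > Q₂ − Q₁ ⇒ the upper half is more spread out ⇒ right-skewed.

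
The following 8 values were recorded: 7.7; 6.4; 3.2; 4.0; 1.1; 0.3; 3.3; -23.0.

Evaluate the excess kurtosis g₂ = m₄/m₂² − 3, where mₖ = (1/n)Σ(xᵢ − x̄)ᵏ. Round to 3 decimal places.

2.457

x̄ = 0.3750
Σ(xᵢ − x̄)² = 666.5550 ⇒ m₂ = 83.31937
Σ(xᵢ − x̄)⁴ = 303049.2180 ⇒ m₄ = 37881.15225
m₂² = 6942.11825
g₂ = m₄/m₂² − 3 = 5.45671 − 3 ≈ 2.457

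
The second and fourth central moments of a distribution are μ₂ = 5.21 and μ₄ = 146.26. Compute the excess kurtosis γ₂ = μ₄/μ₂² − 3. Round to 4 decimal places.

2.3883

μ₂² = 5.21² = 27.14410
μ₄/μ₂² = 146.26 / 27.14410 = 5.38828
γ₂ = 5.38828 − 3 ≈ 2.3883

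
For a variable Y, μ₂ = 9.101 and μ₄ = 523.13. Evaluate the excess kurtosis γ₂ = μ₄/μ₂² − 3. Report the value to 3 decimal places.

μ₂² = 9.101² = 82.82820
μ₄/μ₂² = 523.13 / 82.82820 = 6.31584
γ₂ = 6.31584 − 3 ≈ 3.316

3.316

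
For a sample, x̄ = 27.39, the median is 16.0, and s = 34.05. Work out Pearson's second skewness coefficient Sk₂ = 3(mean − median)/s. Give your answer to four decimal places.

1.0035

Sk₂ = 3(27.39 − 16.0) / 34.05 = 3 × 11.3900 / 34.05
    = 34.1700 / 34.05 ≈ 1.0035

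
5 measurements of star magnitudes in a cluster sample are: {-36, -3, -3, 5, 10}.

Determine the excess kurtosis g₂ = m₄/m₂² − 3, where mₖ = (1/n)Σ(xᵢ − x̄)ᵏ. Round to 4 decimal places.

-0.1753

x̄ = -5.4000
Σ(xᵢ − x̄)² = 1293.2000 ⇒ m₂ = 258.64000
Σ(xᵢ − x̄)⁴ = 944779.8560 ⇒ m₄ = 188955.97120
m₂² = 66894.64960
g₂ = m₄/m₂² − 3 = 2.82468 − 3 ≈ -0.1753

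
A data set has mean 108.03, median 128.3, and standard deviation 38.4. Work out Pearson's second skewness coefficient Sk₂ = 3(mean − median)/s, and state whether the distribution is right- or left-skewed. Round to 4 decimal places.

Sk₂ = 3(108.03 − 128.3) / 38.4 = 3 × -20.2700 / 38.4
    = -60.8100 / 38.4 ≈ -1.5836
Sk₂ < 0 ⇒ mean < median ⇒ left-skewed (negative skew).

-1.5836, left-skewed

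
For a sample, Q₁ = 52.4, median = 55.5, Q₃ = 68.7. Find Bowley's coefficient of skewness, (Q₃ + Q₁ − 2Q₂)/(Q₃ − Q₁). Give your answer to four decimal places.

0.6196

numerator: Q₃ + Q₁ − 2Q₂ = 68.7 + 52.4 − 2×55.5 = 10.1000
denominator: Q₃ − Q₁ = 68.7 − 52.4 = 16.3000
Bowley skewness = 10.1000 / 16.3000 ≈ 0.6196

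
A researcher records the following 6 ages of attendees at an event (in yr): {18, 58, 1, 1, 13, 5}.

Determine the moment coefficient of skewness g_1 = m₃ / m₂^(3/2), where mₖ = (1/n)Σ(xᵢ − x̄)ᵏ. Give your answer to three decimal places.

1.421

x̄ = (18 + 58 + 1 + 1 + 13 + 5) / 6 = 16.0000
deviations (xᵢ − x̄): 2.0000, 42.0000, -15.0000, -15.0000, -3.0000, -11.0000
Σ(xᵢ − x̄)² = 2348.0000 ⇒ m₂ = 2348.0000/6 = 391.33333
Σ(xᵢ − x̄)³ = 65988.0000 ⇒ m₃ = 65988.0000/6 = 10998.00000
m₂^(3/2) = 391.33333^(1.5) = 7741.41346
g_1 = m₃ / m₂^(3/2) = 10998.00000 / 7741.41346 ≈ 1.421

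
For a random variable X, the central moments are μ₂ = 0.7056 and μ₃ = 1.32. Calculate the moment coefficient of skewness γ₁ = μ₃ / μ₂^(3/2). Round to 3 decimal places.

σ = √μ₂ = √0.7056 = 0.84000
σ³ = μ₂^(3/2) = 0.59270
γ₁ = μ₃/σ³ = 1.32 / 0.59270 ≈ 2.227

2.227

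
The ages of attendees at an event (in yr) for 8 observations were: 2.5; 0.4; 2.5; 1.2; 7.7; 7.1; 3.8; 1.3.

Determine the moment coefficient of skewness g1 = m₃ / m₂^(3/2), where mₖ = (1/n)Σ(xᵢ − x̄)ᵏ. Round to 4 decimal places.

x̄ = (2.5 + 0.4 + 2.5 + 1.2 + 7.7 + 7.1 + 3.8 + 1.3) / 8 = 3.3125
deviations (xᵢ − x̄): -0.8125, -2.9125, -0.8125, -2.1125, 4.3875, 3.7875, 0.4875, -2.0125
Σ(xᵢ − x̄)² = 52.1488 ⇒ m₂ = 52.1488/8 = 6.51859
Σ(xᵢ − x̄)³ = 95.5514 ⇒ m₃ = 95.5514/8 = 11.94393
m₂^(3/2) = 6.51859^(1.5) = 16.64297
g1 = m₃ / m₂^(3/2) = 11.94393 / 16.64297 ≈ 0.7177

0.7177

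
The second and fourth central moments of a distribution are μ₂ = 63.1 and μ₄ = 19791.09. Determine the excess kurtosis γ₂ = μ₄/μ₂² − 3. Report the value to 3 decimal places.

μ₂² = 63.1² = 3981.61000
μ₄/μ₂² = 19791.09 / 3981.61000 = 4.97062
γ₂ = 4.97062 − 3 ≈ 1.971

1.971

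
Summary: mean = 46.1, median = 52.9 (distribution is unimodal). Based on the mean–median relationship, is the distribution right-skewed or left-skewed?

left-skewed

mean − median = 46.1 − 52.9 = -6.8
mean < median ⇒ the longer tail is on the left ⇒ left-skewed (negatively skewed).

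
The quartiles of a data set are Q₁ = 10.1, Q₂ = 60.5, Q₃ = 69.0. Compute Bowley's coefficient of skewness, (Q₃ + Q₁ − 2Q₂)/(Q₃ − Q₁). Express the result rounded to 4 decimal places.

-0.7114

numerator: Q₃ + Q₁ − 2Q₂ = 69.0 + 10.1 − 2×60.5 = -41.9000
denominator: Q₃ − Q₁ = 69.0 − 10.1 = 58.9000
Bowley skewness = -41.9000 / 58.9000 ≈ -0.7114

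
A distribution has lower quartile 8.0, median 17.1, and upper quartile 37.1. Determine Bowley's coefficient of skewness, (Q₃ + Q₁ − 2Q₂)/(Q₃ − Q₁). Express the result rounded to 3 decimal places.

numerator: Q₃ + Q₁ − 2Q₂ = 37.1 + 8.0 − 2×17.1 = 10.9000
denominator: Q₃ − Q₁ = 37.1 − 8.0 = 29.1000
Bowley skewness = 10.9000 / 29.1000 ≈ 0.375

0.375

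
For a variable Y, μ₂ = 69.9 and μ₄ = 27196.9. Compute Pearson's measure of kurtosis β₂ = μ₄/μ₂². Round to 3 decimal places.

5.566

μ₂² = 69.9² = 4886.01000
μ₄/μ₂² = 27196.9 / 4886.01000 = 5.56628
β₂ ≈ 5.566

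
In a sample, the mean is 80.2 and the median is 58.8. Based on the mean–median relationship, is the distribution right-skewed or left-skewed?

mean − median = 80.2 − 58.8 = 21.4
mean > median ⇒ the longer tail is on the right ⇒ right-skewed (positively skewed).

right-skewed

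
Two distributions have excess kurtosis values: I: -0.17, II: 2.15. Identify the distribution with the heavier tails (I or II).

II

Higher excess kurtosis ⇒ heavier tails relative to the normal distribution.
-0.17 vs 2.15: the larger is 2.15, so II has heavier tails. (II is leptokurtic — heavier-than-normal tails; the other is platykurtic.)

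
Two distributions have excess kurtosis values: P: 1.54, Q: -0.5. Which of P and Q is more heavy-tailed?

Higher excess kurtosis ⇒ heavier tails relative to the normal distribution.
1.54 vs -0.5: the larger is 1.54, so P has heavier tails. (P is leptokurtic — heavier-than-normal tails; the other is platykurtic.)

P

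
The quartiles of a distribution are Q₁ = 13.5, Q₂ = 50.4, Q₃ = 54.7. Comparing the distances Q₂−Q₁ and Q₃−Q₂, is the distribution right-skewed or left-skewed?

left-skewed

Q₂ − Q₁ = 36.9;  Q₃ − Q₂ = 4.3
Q₂ − Q₁ > Q₃ − Q₂ ⇒ the lower half is more spread out ⇒ left-skewed.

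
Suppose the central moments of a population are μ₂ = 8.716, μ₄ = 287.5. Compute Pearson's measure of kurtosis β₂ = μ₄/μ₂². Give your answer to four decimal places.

3.7845

μ₂² = 8.716² = 75.96866
μ₄/μ₂² = 287.5 / 75.96866 = 3.78446
β₂ ≈ 3.7845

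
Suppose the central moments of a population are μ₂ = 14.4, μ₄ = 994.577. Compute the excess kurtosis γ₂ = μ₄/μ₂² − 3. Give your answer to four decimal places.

μ₂² = 14.4² = 207.36000
μ₄/μ₂² = 994.577 / 207.36000 = 4.79638
γ₂ = 4.79638 − 3 ≈ 1.7964

1.7964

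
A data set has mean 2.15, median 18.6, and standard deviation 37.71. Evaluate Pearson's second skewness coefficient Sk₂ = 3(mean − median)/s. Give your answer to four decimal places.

-1.3087

Sk₂ = 3(2.15 − 18.6) / 37.71 = 3 × -16.4500 / 37.71
    = -49.3500 / 37.71 ≈ -1.3087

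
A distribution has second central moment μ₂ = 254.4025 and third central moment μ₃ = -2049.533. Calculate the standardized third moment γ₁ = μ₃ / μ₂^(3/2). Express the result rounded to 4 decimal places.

-0.5051

σ = √μ₂ = √254.4025 = 15.95000
σ³ = μ₂^(3/2) = 4057.71988
γ₁ = μ₃/σ³ = -2049.533 / 4057.71988 ≈ -0.5051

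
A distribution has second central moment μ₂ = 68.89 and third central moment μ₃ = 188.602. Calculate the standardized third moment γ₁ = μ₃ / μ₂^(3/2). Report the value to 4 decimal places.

0.3298

σ = √μ₂ = √68.89 = 8.30000
σ³ = μ₂^(3/2) = 571.78700
γ₁ = μ₃/σ³ = 188.602 / 571.78700 ≈ 0.3298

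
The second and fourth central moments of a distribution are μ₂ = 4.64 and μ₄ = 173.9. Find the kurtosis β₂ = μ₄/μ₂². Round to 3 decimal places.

8.077

μ₂² = 4.64² = 21.52960
μ₄/μ₂² = 173.9 / 21.52960 = 8.07725
β₂ ≈ 8.077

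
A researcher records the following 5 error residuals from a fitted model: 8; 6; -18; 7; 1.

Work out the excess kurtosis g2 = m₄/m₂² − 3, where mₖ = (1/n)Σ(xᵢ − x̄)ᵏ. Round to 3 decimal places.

-0.072

x̄ = 0.8000
Σ(xᵢ − x̄)² = 470.8000 ⇒ m₂ = 94.16000
Σ(xᵢ − x̄)⁴ = 129816.0160 ⇒ m₄ = 25963.20320
m₂² = 8866.10560
g2 = m₄/m₂² − 3 = 2.92837 − 3 ≈ -0.072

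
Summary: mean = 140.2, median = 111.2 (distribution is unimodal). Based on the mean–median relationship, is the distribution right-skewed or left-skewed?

right-skewed

mean − median = 140.2 − 111.2 = 29.0
mean > median ⇒ the longer tail is on the right ⇒ right-skewed (positively skewed).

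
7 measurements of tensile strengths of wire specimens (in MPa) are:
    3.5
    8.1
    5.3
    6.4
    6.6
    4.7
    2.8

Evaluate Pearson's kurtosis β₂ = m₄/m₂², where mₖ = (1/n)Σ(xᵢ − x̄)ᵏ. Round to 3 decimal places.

x̄ = 5.3429
Σ(xᵢ − x̄)² = 20.5771 ⇒ m₂ = 2.93959
Σ(xᵢ − x̄)⁴ = 115.0497 ⇒ m₄ = 16.43567
m₂² = 8.64120
β₂ = m₄/m₂² = 16.43567 / 8.64120 ≈ 1.902

1.902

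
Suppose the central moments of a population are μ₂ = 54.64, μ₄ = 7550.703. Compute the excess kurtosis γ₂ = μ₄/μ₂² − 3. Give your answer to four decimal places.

-0.4709

μ₂² = 54.64² = 2985.52960
μ₄/μ₂² = 7550.703 / 2985.52960 = 2.52910
γ₂ = 2.52910 − 3 ≈ -0.4709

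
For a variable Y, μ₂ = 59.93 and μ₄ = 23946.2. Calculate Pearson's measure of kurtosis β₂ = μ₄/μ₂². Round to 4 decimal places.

μ₂² = 59.93² = 3591.60490
μ₄/μ₂² = 23946.2 / 3591.60490 = 6.66727
β₂ ≈ 6.6673

6.6673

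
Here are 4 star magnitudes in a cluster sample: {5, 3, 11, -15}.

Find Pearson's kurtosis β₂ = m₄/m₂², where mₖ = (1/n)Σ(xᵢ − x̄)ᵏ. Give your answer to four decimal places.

x̄ = 1.0000
Σ(xᵢ − x̄)² = 376.0000 ⇒ m₂ = 94.00000
Σ(xᵢ − x̄)⁴ = 75808.0000 ⇒ m₄ = 18952.00000
m₂² = 8836.00000
β₂ = m₄/m₂² = 18952.00000 / 8836.00000 ≈ 2.1449

2.1449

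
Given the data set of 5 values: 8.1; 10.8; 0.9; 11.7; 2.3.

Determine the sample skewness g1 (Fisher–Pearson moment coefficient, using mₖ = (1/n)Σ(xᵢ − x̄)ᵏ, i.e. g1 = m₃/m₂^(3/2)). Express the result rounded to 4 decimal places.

-0.2374

x̄ = (8.1 + 10.8 + 0.9 + 11.7 + 2.3) / 5 = 6.7600
deviations (xᵢ − x̄): 1.3400, 4.0400, -5.8600, 4.9400, -4.4600
Σ(xᵢ − x̄)² = 96.7520 ⇒ m₂ = 96.7520/5 = 19.35040
Σ(xᵢ − x̄)³ = -101.0474 ⇒ m₃ = -101.0474/5 = -20.20949
m₂^(3/2) = 19.35040^(1.5) = 85.12065
g1 = m₃ / m₂^(3/2) = -20.20949 / 85.12065 ≈ -0.2374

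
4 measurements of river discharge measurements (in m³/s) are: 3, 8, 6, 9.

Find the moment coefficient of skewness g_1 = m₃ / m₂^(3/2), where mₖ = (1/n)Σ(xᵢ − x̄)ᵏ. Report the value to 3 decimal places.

-0.499

x̄ = (3 + 8 + 6 + 9) / 4 = 6.5000
deviations (xᵢ − x̄): -3.5000, 1.5000, -0.5000, 2.5000
Σ(xᵢ − x̄)² = 21.0000 ⇒ m₂ = 21.0000/4 = 5.25000
Σ(xᵢ − x̄)³ = -24.0000 ⇒ m₃ = -24.0000/4 = -6.00000
m₂^(3/2) = 5.25000^(1.5) = 12.02926
g_1 = m₃ / m₂^(3/2) = -6.00000 / 12.02926 ≈ -0.499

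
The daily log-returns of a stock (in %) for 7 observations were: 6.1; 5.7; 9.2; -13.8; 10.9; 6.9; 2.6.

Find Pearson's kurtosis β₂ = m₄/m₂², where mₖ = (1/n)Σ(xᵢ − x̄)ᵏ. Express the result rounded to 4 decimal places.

4.2789

x̄ = 3.9429
Σ(xᵢ − x̄)² = 409.1371 ⇒ m₂ = 58.44816
Σ(xᵢ − x̄)⁴ = 102322.1729 ⇒ m₄ = 14617.45328
m₂² = 3416.18779
β₂ = m₄/m₂² = 14617.45328 / 3416.18779 ≈ 4.2789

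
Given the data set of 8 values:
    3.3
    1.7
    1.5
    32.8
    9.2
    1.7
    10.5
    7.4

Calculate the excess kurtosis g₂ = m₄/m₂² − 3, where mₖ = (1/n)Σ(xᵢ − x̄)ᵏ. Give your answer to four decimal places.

x̄ = 8.5125
Σ(xᵢ − x̄)² = 764.7087 ⇒ m₂ = 95.58859
Σ(xᵢ − x̄)⁴ = 355443.1257 ⇒ m₄ = 44430.39071
m₂² = 9137.17926
g₂ = m₄/m₂² − 3 = 4.86259 − 3 ≈ 1.8626

1.8626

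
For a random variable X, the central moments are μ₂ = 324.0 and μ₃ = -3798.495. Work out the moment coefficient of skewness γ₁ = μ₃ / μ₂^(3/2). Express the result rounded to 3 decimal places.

-0.651

σ = √μ₂ = √324.0 = 18.00000
σ³ = μ₂^(3/2) = 5832.00000
γ₁ = μ₃/σ³ = -3798.495 / 5832.00000 ≈ -0.651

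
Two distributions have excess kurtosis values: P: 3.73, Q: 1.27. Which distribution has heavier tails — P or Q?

Higher excess kurtosis ⇒ heavier tails relative to the normal distribution.
3.73 vs 1.27: the larger is 3.73, so P has heavier tails.

P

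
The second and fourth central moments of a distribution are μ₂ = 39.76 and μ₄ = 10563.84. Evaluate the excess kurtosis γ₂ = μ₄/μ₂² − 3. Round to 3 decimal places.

μ₂² = 39.76² = 1580.85760
μ₄/μ₂² = 10563.84 / 1580.85760 = 6.68235
γ₂ = 6.68235 − 3 ≈ 3.682

3.682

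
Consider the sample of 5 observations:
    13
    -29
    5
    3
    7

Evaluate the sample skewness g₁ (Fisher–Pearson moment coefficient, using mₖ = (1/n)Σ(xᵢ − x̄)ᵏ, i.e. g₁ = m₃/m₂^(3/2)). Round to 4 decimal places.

x̄ = (13 - 29 + 5 + 3 + 7) / 5 = -0.2000
deviations (xᵢ − x̄): 13.2000, -28.8000, 5.2000, 3.2000, 7.2000
Σ(xᵢ − x̄)² = 1092.8000 ⇒ m₂ = 1092.8000/5 = 218.56000
Σ(xᵢ − x̄)³ = -21041.2800 ⇒ m₃ = -21041.2800/5 = -4208.25600
m₂^(3/2) = 218.56000^(1.5) = 3231.14184
g₁ = m₃ / m₂^(3/2) = -4208.25600 / 3231.14184 ≈ -1.3024

-1.3024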